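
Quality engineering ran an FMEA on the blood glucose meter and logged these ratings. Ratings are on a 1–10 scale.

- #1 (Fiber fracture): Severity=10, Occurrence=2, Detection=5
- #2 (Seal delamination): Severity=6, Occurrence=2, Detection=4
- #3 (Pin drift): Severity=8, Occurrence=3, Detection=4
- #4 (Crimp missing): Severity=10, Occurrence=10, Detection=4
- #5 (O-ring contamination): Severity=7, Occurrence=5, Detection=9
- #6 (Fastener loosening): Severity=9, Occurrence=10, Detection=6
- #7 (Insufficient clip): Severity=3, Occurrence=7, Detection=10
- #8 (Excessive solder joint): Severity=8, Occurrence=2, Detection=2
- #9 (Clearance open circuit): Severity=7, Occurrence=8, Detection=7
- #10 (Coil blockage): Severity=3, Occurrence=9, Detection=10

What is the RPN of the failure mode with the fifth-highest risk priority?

270

RPN = Severity × Occurrence × Detection:
  #1: 10 × 2 × 5 = 100
  #2: 6 × 2 × 4 = 48
  #3: 8 × 3 × 4 = 96
  #4: 10 × 10 × 4 = 400
  #5: 7 × 5 × 9 = 315
  #6: 9 × 10 × 6 = 540
  #7: 3 × 7 × 10 = 210
  #8: 8 × 2 × 2 = 32
  #9: 7 × 8 × 7 = 392
  #10: 3 × 9 × 10 = 270
Sorted descending: 540, 400, 392, 315, 270, 210, 100, 96, 48, 32.
The fifth-highest RPN is 270 (#10).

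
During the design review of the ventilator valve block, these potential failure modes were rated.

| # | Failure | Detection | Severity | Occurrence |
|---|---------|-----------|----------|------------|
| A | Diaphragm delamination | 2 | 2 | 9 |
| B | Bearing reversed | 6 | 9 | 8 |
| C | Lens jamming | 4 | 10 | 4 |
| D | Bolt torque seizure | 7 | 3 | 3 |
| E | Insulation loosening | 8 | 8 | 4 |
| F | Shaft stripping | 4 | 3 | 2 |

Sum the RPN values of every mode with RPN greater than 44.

911

RPN = Severity × Occurrence × Detection:
  A: 2 × 9 × 2 = 36
  B: 9 × 8 × 6 = 432
  C: 10 × 4 × 4 = 160
  D: 3 × 3 × 7 = 63
  E: 8 × 4 × 8 = 256
  F: 3 × 2 × 4 = 24
RPN > 44: B (432), C (160), D (63), E (256).
Sum: 432 + 160 + 63 + 256 = 911.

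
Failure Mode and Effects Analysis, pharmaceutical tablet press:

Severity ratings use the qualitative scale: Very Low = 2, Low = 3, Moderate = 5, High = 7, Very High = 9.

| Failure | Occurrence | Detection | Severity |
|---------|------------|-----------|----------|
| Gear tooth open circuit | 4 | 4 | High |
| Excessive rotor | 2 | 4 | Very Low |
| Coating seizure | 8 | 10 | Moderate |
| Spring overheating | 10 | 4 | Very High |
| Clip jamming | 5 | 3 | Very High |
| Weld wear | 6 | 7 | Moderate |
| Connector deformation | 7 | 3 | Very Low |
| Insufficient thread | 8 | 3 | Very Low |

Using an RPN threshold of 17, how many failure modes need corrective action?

RPN = Severity × Occurrence × Detection:
  Gear tooth open circuit: 7 × 4 × 4 = 112
  Excessive rotor: 2 × 2 × 4 = 16
  Coating seizure: 5 × 8 × 10 = 400
  Spring overheating: 9 × 10 × 4 = 360
  Clip jamming: 9 × 5 × 3 = 135
  Weld wear: 5 × 6 × 7 = 210
  Connector deformation: 2 × 7 × 3 = 42
  Insufficient thread: 2 × 8 × 3 = 48
Modes with RPN ≥ 17: Gear tooth open circuit (112), Coating seizure (400), Spring overheating (360), Clip jamming (135), Weld wear (210), Connector deformation (42), Insufficient thread (48) → 7.

7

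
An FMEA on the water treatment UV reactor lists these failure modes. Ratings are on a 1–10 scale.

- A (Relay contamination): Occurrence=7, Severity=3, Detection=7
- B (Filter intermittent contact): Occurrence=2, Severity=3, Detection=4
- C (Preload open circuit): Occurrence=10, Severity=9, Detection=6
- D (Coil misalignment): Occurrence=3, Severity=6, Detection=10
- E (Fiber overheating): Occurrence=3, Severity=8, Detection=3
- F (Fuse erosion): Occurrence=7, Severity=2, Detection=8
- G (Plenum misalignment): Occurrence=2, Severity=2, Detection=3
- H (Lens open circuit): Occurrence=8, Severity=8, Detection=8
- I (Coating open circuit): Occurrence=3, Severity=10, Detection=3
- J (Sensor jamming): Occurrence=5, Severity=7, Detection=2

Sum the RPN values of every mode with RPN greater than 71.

RPN = Severity × Occurrence × Detection:
  A: 3 × 7 × 7 = 147
  B: 3 × 2 × 4 = 24
  C: 9 × 10 × 6 = 540
  D: 6 × 3 × 10 = 180
  E: 8 × 3 × 3 = 72
  F: 2 × 7 × 8 = 112
  G: 2 × 2 × 3 = 12
  H: 8 × 8 × 8 = 512
  I: 10 × 3 × 3 = 90
  J: 7 × 5 × 2 = 70
RPN > 71: A (147), C (540), D (180), E (72), F (112), H (512), I (90).
Sum: 147 + 540 + 180 + 72 + 112 + 512 + 90 = 1653.

1653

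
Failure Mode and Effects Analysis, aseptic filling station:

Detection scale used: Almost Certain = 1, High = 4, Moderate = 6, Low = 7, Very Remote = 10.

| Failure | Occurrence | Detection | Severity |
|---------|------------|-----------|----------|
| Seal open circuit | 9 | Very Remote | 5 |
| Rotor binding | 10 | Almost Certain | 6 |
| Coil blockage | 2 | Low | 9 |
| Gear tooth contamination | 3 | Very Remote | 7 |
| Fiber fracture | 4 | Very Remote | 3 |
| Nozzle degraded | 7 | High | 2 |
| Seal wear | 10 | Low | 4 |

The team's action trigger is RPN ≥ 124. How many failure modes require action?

RPN = Severity × Occurrence × Detection:
  Seal open circuit: 5 × 9 × 10 = 450
  Rotor binding: 6 × 10 × 1 = 60
  Coil blockage: 9 × 2 × 7 = 126
  Gear tooth contamination: 7 × 3 × 10 = 210
  Fiber fracture: 3 × 4 × 10 = 120
  Nozzle degraded: 2 × 7 × 4 = 56
  Seal wear: 4 × 10 × 7 = 280
Modes with RPN ≥ 124: Seal open circuit (450), Coil blockage (126), Gear tooth contamination (210), Seal wear (280) → 4.

4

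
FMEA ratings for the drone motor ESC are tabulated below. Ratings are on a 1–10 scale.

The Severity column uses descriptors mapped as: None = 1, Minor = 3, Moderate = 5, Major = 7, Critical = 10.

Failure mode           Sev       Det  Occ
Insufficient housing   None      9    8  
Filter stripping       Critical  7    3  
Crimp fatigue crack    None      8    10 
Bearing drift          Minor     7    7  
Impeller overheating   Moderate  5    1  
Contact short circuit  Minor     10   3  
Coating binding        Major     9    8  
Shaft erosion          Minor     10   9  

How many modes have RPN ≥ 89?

5

RPN = Severity × Occurrence × Detection:
  Insufficient housing: 1 × 8 × 9 = 72
  Filter stripping: 10 × 3 × 7 = 210
  Crimp fatigue crack: 1 × 10 × 8 = 80
  Bearing drift: 3 × 7 × 7 = 147
  Impeller overheating: 5 × 1 × 5 = 25
  Contact short circuit: 3 × 3 × 10 = 90
  Coating binding: 7 × 8 × 9 = 504
  Shaft erosion: 3 × 9 × 10 = 270
Modes with RPN ≥ 89: Filter stripping (210), Bearing drift (147), Contact short circuit (90), Coating binding (504), Shaft erosion (270) → 5.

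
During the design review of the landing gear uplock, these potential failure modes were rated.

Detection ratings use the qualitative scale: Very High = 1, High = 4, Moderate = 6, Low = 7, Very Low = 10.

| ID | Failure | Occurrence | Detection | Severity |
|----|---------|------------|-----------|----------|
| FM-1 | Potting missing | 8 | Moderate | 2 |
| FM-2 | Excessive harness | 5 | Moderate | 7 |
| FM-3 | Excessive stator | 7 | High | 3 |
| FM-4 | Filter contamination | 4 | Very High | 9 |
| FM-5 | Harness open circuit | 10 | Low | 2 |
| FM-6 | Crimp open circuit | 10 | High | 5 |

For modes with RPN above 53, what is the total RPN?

RPN = Severity × Occurrence × Detection:
  FM-1: 2 × 8 × 6 = 96
  FM-2: 7 × 5 × 6 = 210
  FM-3: 3 × 7 × 4 = 84
  FM-4: 9 × 4 × 1 = 36
  FM-5: 2 × 10 × 7 = 140
  FM-6: 5 × 10 × 4 = 200
RPN > 53: FM-1 (96), FM-2 (210), FM-3 (84), FM-5 (140), FM-6 (200).
Sum: 96 + 210 + 84 + 140 + 200 = 730.

730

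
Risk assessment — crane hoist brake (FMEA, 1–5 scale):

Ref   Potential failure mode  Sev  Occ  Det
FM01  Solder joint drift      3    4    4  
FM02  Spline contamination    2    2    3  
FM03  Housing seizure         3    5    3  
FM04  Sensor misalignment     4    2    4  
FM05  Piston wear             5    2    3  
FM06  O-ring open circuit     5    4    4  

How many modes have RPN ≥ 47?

2

RPN = Severity × Occurrence × Detection:
  FM01: 3 × 4 × 4 = 48
  FM02: 2 × 2 × 3 = 12
  FM03: 3 × 5 × 3 = 45
  FM04: 4 × 2 × 4 = 32
  FM05: 5 × 2 × 3 = 30
  FM06: 5 × 4 × 4 = 80
Modes with RPN ≥ 47: FM01 (48), FM06 (80) → 2.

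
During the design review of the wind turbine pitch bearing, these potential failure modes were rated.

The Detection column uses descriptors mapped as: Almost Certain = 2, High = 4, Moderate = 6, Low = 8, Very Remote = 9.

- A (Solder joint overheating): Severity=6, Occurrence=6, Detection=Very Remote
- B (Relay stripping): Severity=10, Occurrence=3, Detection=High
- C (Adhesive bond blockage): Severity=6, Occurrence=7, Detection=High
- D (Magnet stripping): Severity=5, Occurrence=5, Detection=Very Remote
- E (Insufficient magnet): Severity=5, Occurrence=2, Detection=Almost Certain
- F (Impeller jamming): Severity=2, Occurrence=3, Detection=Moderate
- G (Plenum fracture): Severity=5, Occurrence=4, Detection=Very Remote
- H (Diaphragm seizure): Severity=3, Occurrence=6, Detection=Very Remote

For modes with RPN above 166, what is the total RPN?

897

RPN = Severity × Occurrence × Detection:
  A: 6 × 6 × 9 = 324
  B: 10 × 3 × 4 = 120
  C: 6 × 7 × 4 = 168
  D: 5 × 5 × 9 = 225
  E: 5 × 2 × 2 = 20
  F: 2 × 3 × 6 = 36
  G: 5 × 4 × 9 = 180
  H: 3 × 6 × 9 = 162
RPN > 166: A (324), C (168), D (225), G (180).
Sum: 324 + 168 + 225 + 180 = 897.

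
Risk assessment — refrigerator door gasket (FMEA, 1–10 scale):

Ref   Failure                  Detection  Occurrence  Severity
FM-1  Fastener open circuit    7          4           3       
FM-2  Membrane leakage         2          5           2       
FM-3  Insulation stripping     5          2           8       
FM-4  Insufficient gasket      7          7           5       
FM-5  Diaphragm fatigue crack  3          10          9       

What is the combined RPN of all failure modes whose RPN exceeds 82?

RPN = Severity × Occurrence × Detection:
  FM-1: 3 × 4 × 7 = 84
  FM-2: 2 × 5 × 2 = 20
  FM-3: 8 × 2 × 5 = 80
  FM-4: 5 × 7 × 7 = 245
  FM-5: 9 × 10 × 3 = 270
RPN > 82: FM-1 (84), FM-4 (245), FM-5 (270).
Sum: 84 + 245 + 270 = 599.

599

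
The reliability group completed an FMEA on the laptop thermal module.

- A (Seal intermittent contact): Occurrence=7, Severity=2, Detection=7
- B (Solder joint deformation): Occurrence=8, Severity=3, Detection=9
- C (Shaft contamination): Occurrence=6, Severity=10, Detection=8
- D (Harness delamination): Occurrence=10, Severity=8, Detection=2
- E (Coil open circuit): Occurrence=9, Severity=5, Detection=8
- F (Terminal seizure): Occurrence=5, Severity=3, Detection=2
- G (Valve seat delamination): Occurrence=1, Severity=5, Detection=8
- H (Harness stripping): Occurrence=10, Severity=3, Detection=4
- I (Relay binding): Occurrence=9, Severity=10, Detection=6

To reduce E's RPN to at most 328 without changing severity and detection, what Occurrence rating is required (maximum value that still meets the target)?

E: S=5, O=9, D=8 → current RPN = 360.
Fixed product = 40. Need 40 × O ≤ 328, so O ≤ 328/40 = 8.20.
Maximum integer Occurrence rating = 8 (gives RPN 320; O=9 would give 360 > 328).

8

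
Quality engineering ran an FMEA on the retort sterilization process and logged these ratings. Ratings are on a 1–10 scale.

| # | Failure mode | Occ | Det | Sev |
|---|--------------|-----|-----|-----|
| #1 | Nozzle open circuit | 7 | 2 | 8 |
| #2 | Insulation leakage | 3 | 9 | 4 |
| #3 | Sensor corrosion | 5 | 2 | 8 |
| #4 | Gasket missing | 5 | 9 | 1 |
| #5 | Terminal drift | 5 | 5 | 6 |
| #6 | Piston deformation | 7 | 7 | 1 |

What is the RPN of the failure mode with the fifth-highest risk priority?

RPN = Severity × Occurrence × Detection:
  #1: 8 × 7 × 2 = 112
  #2: 4 × 3 × 9 = 108
  #3: 8 × 5 × 2 = 80
  #4: 1 × 5 × 9 = 45
  #5: 6 × 5 × 5 = 150
  #6: 1 × 7 × 7 = 49
Sorted descending: 150, 112, 108, 80, 49, 45.
The fifth-highest RPN is 49 (#6).

49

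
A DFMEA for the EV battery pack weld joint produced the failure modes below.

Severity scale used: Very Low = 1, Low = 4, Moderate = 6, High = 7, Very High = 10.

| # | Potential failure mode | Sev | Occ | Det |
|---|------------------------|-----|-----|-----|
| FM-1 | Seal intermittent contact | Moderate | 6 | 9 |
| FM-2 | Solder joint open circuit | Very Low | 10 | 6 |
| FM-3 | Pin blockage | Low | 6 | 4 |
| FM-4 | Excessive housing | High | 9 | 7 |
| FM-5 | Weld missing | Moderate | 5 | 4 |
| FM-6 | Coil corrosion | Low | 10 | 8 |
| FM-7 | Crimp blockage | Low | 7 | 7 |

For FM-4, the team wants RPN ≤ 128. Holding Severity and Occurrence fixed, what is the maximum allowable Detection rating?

FM-4: S=7, O=9, D=7 → current RPN = 441.
Fixed product = 63. Need 63 × D ≤ 128, so D ≤ 128/63 = 2.03.
Maximum integer Detection rating = 2 (gives RPN 126; D=3 would give 189 > 128).

2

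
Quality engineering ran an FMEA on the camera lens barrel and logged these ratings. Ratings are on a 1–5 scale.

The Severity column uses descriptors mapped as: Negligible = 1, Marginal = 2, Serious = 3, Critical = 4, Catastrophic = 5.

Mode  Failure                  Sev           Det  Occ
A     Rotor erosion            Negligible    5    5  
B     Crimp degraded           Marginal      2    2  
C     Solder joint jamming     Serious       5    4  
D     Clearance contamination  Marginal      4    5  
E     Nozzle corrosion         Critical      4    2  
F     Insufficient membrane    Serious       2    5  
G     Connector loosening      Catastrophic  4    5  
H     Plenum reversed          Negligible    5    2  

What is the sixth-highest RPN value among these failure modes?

25

RPN = Severity × Occurrence × Detection:
  A: 1 × 5 × 5 = 25
  B: 2 × 2 × 2 = 8
  C: 3 × 4 × 5 = 60
  D: 2 × 5 × 4 = 40
  E: 4 × 2 × 4 = 32
  F: 3 × 5 × 2 = 30
  G: 5 × 5 × 4 = 100
  H: 1 × 2 × 5 = 10
Sorted descending: 100, 60, 40, 32, 30, 25, 10, 8.
The sixth-highest RPN is 25 (A).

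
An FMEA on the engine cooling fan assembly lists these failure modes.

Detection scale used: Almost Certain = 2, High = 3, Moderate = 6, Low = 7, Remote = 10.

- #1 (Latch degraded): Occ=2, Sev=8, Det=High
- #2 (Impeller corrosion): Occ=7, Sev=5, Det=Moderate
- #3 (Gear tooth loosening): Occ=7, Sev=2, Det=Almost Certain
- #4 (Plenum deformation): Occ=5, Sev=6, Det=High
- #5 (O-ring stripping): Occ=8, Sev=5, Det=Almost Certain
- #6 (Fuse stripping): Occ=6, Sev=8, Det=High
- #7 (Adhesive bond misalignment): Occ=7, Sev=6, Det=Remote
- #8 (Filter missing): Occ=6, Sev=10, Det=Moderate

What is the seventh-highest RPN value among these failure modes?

RPN = Severity × Occurrence × Detection:
  #1: 8 × 2 × 3 = 48
  #2: 5 × 7 × 6 = 210
  #3: 2 × 7 × 2 = 28
  #4: 6 × 5 × 3 = 90
  #5: 5 × 8 × 2 = 80
  #6: 8 × 6 × 3 = 144
  #7: 6 × 7 × 10 = 420
  #8: 10 × 6 × 6 = 360
Sorted descending: 420, 360, 210, 144, 90, 80, 48, 28.
The seventh-highest RPN is 48 (#1).

48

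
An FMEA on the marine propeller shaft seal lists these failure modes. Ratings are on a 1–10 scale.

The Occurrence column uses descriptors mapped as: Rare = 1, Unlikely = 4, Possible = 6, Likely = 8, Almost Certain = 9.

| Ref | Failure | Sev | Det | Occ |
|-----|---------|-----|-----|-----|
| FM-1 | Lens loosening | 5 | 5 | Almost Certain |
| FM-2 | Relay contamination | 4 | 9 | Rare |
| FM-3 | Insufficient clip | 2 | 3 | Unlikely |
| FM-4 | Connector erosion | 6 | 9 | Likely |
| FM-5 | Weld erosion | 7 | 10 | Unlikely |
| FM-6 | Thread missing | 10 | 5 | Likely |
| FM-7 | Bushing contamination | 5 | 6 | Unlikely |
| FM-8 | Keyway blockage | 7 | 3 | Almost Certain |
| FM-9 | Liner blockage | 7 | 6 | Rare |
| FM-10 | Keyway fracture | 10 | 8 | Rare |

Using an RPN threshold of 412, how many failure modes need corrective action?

1

RPN = Severity × Occurrence × Detection:
  FM-1: 5 × 9 × 5 = 225
  FM-2: 4 × 1 × 9 = 36
  FM-3: 2 × 4 × 3 = 24
  FM-4: 6 × 8 × 9 = 432
  FM-5: 7 × 4 × 10 = 280
  FM-6: 10 × 8 × 5 = 400
  FM-7: 5 × 4 × 6 = 120
  FM-8: 7 × 9 × 3 = 189
  FM-9: 7 × 1 × 6 = 42
  FM-10: 10 × 1 × 8 = 80
Modes with RPN ≥ 412: FM-4 (432) → 1.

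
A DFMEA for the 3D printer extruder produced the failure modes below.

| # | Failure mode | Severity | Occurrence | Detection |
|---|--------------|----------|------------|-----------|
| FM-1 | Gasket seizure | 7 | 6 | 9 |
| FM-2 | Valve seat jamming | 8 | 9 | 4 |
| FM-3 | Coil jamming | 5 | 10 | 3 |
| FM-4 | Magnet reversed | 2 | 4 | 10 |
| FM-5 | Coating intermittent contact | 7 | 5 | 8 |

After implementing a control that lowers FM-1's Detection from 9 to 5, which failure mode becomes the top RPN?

FM-2

RPN = Severity × Occurrence × Detection:
  FM-1: 7 × 6 × 9 = 378
  FM-2: 8 × 9 × 4 = 288
  FM-3: 5 × 10 × 3 = 150
  FM-4: 2 × 4 × 10 = 80
  FM-5: 7 × 5 × 8 = 280
After action: FM-1 → 7 × 6 × 5 = 210.
Revised RPNs: FM-2=288, FM-5=280, FM-1=210, FM-3=150, FM-4=80.
Highest is now FM-2 (288).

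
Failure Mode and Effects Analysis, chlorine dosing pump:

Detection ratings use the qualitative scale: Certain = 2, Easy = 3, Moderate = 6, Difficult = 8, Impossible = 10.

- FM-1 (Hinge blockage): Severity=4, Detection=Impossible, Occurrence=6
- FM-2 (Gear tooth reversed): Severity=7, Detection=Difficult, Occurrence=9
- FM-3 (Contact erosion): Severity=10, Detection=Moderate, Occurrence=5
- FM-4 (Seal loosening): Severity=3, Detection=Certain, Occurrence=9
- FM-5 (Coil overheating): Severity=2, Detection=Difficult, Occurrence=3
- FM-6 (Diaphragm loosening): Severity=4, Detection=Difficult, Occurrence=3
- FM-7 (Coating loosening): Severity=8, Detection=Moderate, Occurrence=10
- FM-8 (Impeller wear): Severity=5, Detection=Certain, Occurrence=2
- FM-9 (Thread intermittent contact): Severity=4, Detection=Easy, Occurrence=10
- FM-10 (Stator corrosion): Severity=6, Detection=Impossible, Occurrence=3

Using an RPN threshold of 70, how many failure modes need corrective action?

7

RPN = Severity × Occurrence × Detection:
  FM-1: 4 × 6 × 10 = 240
  FM-2: 7 × 9 × 8 = 504
  FM-3: 10 × 5 × 6 = 300
  FM-4: 3 × 9 × 2 = 54
  FM-5: 2 × 3 × 8 = 48
  FM-6: 4 × 3 × 8 = 96
  FM-7: 8 × 10 × 6 = 480
  FM-8: 5 × 2 × 2 = 20
  FM-9: 4 × 10 × 3 = 120
  FM-10: 6 × 3 × 10 = 180
Modes with RPN ≥ 70: FM-1 (240), FM-2 (504), FM-3 (300), FM-6 (96), FM-7 (480), FM-9 (120), FM-10 (180) → 7.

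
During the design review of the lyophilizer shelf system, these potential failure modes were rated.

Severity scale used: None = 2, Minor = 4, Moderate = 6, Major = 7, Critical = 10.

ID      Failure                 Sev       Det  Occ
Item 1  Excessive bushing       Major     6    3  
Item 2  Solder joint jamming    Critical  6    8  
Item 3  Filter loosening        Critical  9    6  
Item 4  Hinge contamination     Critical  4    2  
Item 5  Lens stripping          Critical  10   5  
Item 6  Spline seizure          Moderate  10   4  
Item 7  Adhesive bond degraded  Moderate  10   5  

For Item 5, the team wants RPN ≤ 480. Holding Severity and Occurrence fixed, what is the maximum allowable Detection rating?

Item 5: S=10, O=5, D=10 → current RPN = 500.
Fixed product = 50. Need 50 × D ≤ 480, so D ≤ 480/50 = 9.60.
Maximum integer Detection rating = 9 (gives RPN 450; D=10 would give 500 > 480).

9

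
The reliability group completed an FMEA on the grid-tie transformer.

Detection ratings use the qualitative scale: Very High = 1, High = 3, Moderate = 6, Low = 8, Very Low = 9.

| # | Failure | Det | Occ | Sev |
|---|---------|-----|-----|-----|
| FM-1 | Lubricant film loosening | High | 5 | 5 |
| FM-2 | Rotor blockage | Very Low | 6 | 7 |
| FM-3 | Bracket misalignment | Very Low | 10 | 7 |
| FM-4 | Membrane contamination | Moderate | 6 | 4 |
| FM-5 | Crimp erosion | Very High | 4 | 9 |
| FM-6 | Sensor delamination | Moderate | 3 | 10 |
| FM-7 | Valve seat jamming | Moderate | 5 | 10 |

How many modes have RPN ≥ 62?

RPN = Severity × Occurrence × Detection:
  FM-1: 5 × 5 × 3 = 75
  FM-2: 7 × 6 × 9 = 378
  FM-3: 7 × 10 × 9 = 630
  FM-4: 4 × 6 × 6 = 144
  FM-5: 9 × 4 × 1 = 36
  FM-6: 10 × 3 × 6 = 180
  FM-7: 10 × 5 × 6 = 300
Modes with RPN ≥ 62: FM-1 (75), FM-2 (378), FM-3 (630), FM-4 (144), FM-6 (180), FM-7 (300) → 6.

6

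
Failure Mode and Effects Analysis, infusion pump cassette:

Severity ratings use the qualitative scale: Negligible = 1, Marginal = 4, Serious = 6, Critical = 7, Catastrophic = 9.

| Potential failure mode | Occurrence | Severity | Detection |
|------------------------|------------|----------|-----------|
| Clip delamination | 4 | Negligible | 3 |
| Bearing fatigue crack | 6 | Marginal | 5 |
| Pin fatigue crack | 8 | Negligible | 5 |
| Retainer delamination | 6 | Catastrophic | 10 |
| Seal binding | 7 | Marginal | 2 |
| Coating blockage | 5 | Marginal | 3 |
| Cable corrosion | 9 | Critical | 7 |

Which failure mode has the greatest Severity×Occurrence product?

Criticality = Severity × Occurrence:
  Clip delamination: 1 × 4 = 4
  Bearing fatigue crack: 4 × 6 = 24
  Pin fatigue crack: 1 × 8 = 8
  Retainer delamination: 9 × 6 = 54
  Seal binding: 4 × 7 = 28
  Coating blockage: 4 × 5 = 20
  Cable corrosion: 7 × 9 = 63
Highest criticality is 63 → Cable corrosion.

Cable corrosion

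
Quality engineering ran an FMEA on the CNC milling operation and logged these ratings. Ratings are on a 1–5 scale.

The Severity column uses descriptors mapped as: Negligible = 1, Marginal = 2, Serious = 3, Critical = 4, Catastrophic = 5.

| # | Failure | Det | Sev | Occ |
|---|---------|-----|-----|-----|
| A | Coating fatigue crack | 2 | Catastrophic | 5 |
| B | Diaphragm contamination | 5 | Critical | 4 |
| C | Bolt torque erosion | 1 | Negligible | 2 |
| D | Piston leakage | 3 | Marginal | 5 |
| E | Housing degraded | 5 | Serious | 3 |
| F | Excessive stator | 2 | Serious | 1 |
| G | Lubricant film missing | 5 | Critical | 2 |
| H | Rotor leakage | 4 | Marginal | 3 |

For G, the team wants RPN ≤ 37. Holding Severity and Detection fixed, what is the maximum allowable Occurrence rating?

1

G: S=4, O=2, D=5 → current RPN = 40.
Fixed product = 20. Need 20 × O ≤ 37, so O ≤ 37/20 = 1.85.
Maximum integer Occurrence rating = 1 (gives RPN 20; O=2 would give 40 > 37).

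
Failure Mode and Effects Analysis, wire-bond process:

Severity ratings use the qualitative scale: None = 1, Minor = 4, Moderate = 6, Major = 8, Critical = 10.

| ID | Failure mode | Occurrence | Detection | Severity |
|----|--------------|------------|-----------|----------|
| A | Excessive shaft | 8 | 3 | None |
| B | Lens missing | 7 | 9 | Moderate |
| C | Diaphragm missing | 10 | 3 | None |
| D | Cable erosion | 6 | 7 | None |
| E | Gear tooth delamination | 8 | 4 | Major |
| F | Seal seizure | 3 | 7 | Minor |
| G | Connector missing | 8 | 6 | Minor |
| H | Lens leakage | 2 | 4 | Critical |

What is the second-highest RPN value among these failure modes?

256

RPN = Severity × Occurrence × Detection:
  A: 1 × 8 × 3 = 24
  B: 6 × 7 × 9 = 378
  C: 1 × 10 × 3 = 30
  D: 1 × 6 × 7 = 42
  E: 8 × 8 × 4 = 256
  F: 4 × 3 × 7 = 84
  G: 4 × 8 × 6 = 192
  H: 10 × 2 × 4 = 80
Sorted descending: 378, 256, 192, 84, 80, 42, 30, 24.
The second-highest RPN is 256 (E).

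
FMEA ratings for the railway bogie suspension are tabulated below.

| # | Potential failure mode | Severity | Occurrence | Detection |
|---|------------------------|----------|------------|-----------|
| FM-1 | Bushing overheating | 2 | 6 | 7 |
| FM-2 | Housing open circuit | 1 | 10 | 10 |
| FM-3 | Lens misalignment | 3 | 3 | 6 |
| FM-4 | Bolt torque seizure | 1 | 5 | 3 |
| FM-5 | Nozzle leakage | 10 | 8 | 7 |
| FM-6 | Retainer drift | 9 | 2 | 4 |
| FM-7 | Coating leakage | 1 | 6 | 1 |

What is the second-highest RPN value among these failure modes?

100

RPN = Severity × Occurrence × Detection:
  FM-1: 2 × 6 × 7 = 84
  FM-2: 1 × 10 × 10 = 100
  FM-3: 3 × 3 × 6 = 54
  FM-4: 1 × 5 × 3 = 15
  FM-5: 10 × 8 × 7 = 560
  FM-6: 9 × 2 × 4 = 72
  FM-7: 1 × 6 × 1 = 6
Sorted descending: 560, 100, 84, 72, 54, 15, 6.
The second-highest RPN is 100 (FM-2).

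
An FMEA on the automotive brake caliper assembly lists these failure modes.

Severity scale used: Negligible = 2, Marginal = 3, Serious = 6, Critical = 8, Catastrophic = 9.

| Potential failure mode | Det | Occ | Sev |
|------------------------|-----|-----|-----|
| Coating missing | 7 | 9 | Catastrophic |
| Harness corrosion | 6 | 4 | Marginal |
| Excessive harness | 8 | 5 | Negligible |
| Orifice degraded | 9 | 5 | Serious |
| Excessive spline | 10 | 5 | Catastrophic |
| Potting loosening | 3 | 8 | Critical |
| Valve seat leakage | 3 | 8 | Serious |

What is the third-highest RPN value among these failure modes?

270

RPN = Severity × Occurrence × Detection:
  Coating missing: 9 × 9 × 7 = 567
  Harness corrosion: 3 × 4 × 6 = 72
  Excessive harness: 2 × 5 × 8 = 80
  Orifice degraded: 6 × 5 × 9 = 270
  Excessive spline: 9 × 5 × 10 = 450
  Potting loosening: 8 × 8 × 3 = 192
  Valve seat leakage: 6 × 8 × 3 = 144
Sorted descending: 567, 450, 270, 192, 144, 80, 72.
The third-highest RPN is 270 (Orifice degraded).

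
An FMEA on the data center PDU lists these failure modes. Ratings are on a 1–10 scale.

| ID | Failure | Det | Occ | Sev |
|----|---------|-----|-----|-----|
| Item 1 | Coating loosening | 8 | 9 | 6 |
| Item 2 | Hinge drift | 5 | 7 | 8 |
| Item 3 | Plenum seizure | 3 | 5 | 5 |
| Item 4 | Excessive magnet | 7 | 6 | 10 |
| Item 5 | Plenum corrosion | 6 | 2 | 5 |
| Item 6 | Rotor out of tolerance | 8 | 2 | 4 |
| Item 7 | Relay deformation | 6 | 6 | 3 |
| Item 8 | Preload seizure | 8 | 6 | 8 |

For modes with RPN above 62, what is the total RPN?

RPN = Severity × Occurrence × Detection:
  Item 1: 6 × 9 × 8 = 432
  Item 2: 8 × 7 × 5 = 280
  Item 3: 5 × 5 × 3 = 75
  Item 4: 10 × 6 × 7 = 420
  Item 5: 5 × 2 × 6 = 60
  Item 6: 4 × 2 × 8 = 64
  Item 7: 3 × 6 × 6 = 108
  Item 8: 8 × 6 × 8 = 384
RPN > 62: Item 1 (432), Item 2 (280), Item 3 (75), Item 4 (420), Item 6 (64), Item 7 (108), Item 8 (384).
Sum: 432 + 280 + 75 + 420 + 64 + 108 + 384 = 1763.

1763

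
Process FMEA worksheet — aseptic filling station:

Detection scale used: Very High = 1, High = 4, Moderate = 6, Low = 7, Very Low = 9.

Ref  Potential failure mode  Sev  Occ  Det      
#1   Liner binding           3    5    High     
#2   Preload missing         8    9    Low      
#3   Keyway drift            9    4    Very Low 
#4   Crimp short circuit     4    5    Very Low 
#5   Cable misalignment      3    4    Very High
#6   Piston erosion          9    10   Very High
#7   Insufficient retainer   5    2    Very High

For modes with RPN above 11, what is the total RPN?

RPN = Severity × Occurrence × Detection:
  #1: 3 × 5 × 4 = 60
  #2: 8 × 9 × 7 = 504
  #3: 9 × 4 × 9 = 324
  #4: 4 × 5 × 9 = 180
  #5: 3 × 4 × 1 = 12
  #6: 9 × 10 × 1 = 90
  #7: 5 × 2 × 1 = 10
RPN > 11: #1 (60), #2 (504), #3 (324), #4 (180), #5 (12), #6 (90).
Sum: 60 + 504 + 324 + 180 + 12 + 90 = 1170.

1170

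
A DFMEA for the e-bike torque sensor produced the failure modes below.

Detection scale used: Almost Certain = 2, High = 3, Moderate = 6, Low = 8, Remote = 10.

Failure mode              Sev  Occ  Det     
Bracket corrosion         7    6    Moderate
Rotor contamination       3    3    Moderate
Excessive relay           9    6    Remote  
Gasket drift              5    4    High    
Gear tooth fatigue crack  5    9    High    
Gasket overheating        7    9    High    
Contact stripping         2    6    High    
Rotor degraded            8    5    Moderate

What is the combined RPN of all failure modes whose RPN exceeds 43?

RPN = Severity × Occurrence × Detection:
  Bracket corrosion: 7 × 6 × 6 = 252
  Rotor contamination: 3 × 3 × 6 = 54
  Excessive relay: 9 × 6 × 10 = 540
  Gasket drift: 5 × 4 × 3 = 60
  Gear tooth fatigue crack: 5 × 9 × 3 = 135
  Gasket overheating: 7 × 9 × 3 = 189
  Contact stripping: 2 × 6 × 3 = 36
  Rotor degraded: 8 × 5 × 6 = 240
RPN > 43: Bracket corrosion (252), Rotor contamination (54), Excessive relay (540), Gasket drift (60), Gear tooth fatigue crack (135), Gasket overheating (189), Rotor degraded (240).
Sum: 252 + 54 + 540 + 60 + 135 + 189 + 240 = 1470.

1470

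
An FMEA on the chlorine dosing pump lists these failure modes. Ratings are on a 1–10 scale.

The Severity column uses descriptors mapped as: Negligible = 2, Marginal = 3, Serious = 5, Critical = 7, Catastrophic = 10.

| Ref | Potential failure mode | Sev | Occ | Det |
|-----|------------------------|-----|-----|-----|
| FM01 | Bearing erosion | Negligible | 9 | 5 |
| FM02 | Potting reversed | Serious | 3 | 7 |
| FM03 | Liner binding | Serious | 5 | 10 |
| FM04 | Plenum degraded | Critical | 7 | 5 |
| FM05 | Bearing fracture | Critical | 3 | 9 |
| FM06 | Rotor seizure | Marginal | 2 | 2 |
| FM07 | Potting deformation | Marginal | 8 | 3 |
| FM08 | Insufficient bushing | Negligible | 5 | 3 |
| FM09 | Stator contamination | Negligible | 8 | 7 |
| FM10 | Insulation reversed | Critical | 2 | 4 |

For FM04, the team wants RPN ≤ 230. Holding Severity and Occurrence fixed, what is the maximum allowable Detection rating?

4

FM04: S=7, O=7, D=5 → current RPN = 245.
Fixed product = 49. Need 49 × D ≤ 230, so D ≤ 230/49 = 4.69.
Maximum integer Detection rating = 4 (gives RPN 196; D=5 would give 245 > 230).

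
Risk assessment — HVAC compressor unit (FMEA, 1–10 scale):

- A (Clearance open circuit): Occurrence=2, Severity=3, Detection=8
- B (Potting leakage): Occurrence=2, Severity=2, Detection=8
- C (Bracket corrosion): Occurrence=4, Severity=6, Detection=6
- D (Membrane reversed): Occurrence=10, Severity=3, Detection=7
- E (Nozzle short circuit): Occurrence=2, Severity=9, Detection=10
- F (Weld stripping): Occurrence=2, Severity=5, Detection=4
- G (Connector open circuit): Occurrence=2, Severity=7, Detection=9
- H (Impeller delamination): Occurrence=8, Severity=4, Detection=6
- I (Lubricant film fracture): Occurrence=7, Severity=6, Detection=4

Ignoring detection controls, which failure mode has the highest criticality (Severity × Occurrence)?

Criticality = Severity × Occurrence:
  A: 3 × 2 = 6
  B: 2 × 2 = 4
  C: 6 × 4 = 24
  D: 3 × 10 = 30
  E: 9 × 2 = 18
  F: 5 × 2 = 10
  G: 7 × 2 = 14
  H: 4 × 8 = 32
  I: 6 × 7 = 42
Highest criticality is 42 → I.

I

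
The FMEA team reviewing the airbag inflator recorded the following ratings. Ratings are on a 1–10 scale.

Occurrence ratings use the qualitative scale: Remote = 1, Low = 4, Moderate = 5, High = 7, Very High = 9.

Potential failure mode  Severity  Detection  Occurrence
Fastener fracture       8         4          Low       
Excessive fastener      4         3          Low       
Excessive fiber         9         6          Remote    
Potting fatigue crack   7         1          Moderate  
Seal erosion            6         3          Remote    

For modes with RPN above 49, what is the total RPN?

182

RPN = Severity × Occurrence × Detection:
  Fastener fracture: 8 × 4 × 4 = 128
  Excessive fastener: 4 × 4 × 3 = 48
  Excessive fiber: 9 × 1 × 6 = 54
  Potting fatigue crack: 7 × 5 × 1 = 35
  Seal erosion: 6 × 1 × 3 = 18
RPN > 49: Fastener fracture (128), Excessive fiber (54).
Sum: 128 + 54 = 182.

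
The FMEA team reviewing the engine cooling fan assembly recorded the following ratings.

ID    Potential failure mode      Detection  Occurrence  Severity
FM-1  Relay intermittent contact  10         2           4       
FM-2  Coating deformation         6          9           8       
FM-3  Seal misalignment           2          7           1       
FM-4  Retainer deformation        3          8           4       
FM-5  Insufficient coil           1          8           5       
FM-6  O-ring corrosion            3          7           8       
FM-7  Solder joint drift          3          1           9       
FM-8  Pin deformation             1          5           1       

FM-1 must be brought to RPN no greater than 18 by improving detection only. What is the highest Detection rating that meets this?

FM-1: S=4, O=2, D=10 → current RPN = 80.
Fixed product = 8. Need 8 × D ≤ 18, so D ≤ 18/8 = 2.25.
Maximum integer Detection rating = 2 (gives RPN 16; D=3 would give 24 > 18).

2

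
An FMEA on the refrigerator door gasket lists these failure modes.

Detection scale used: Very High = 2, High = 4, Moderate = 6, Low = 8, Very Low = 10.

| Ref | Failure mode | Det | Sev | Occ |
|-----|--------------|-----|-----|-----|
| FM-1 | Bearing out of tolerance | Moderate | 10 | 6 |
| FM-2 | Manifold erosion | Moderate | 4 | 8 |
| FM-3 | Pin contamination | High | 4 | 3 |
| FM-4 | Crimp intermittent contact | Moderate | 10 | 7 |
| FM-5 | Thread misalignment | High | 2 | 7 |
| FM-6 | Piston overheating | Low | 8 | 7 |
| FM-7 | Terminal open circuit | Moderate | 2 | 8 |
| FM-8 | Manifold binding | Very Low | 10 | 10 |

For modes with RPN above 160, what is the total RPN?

2420

RPN = Severity × Occurrence × Detection:
  FM-1: 10 × 6 × 6 = 360
  FM-2: 4 × 8 × 6 = 192
  FM-3: 4 × 3 × 4 = 48
  FM-4: 10 × 7 × 6 = 420
  FM-5: 2 × 7 × 4 = 56
  FM-6: 8 × 7 × 8 = 448
  FM-7: 2 × 8 × 6 = 96
  FM-8: 10 × 10 × 10 = 1000
RPN > 160: FM-1 (360), FM-2 (192), FM-4 (420), FM-6 (448), FM-8 (1000).
Sum: 360 + 192 + 420 + 448 + 1000 = 2420.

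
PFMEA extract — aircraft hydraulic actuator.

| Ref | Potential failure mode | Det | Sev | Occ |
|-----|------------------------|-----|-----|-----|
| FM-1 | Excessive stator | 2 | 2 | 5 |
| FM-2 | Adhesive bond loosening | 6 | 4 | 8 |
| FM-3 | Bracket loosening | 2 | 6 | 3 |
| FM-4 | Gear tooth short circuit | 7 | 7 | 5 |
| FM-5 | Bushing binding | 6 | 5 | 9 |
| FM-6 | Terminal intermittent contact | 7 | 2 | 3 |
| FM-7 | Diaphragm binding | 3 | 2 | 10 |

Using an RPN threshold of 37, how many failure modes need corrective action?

RPN = Severity × Occurrence × Detection:
  FM-1: 2 × 5 × 2 = 20
  FM-2: 4 × 8 × 6 = 192
  FM-3: 6 × 3 × 2 = 36
  FM-4: 7 × 5 × 7 = 245
  FM-5: 5 × 9 × 6 = 270
  FM-6: 2 × 3 × 7 = 42
  FM-7: 2 × 10 × 3 = 60
Modes with RPN ≥ 37: FM-2 (192), FM-4 (245), FM-5 (270), FM-6 (42), FM-7 (60) → 5.

5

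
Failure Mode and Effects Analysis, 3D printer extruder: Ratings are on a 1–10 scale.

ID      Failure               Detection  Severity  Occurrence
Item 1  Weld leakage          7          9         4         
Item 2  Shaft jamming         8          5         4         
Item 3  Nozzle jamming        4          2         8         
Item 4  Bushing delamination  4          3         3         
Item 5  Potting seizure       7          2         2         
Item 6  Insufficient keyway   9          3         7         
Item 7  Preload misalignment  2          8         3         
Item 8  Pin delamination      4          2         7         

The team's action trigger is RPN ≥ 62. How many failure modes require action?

4

RPN = Severity × Occurrence × Detection:
  Item 1: 9 × 4 × 7 = 252
  Item 2: 5 × 4 × 8 = 160
  Item 3: 2 × 8 × 4 = 64
  Item 4: 3 × 3 × 4 = 36
  Item 5: 2 × 2 × 7 = 28
  Item 6: 3 × 7 × 9 = 189
  Item 7: 8 × 3 × 2 = 48
  Item 8: 2 × 7 × 4 = 56
Modes with RPN ≥ 62: Item 1 (252), Item 2 (160), Item 3 (64), Item 6 (189) → 4.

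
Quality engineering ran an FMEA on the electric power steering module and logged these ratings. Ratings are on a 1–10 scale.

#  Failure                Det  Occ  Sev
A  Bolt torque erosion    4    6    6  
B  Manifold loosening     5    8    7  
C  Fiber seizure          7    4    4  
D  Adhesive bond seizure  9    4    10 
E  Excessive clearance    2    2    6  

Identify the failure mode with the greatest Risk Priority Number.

D

RPN = Severity × Occurrence × Detection:
  A: 6 × 6 × 4 = 144
  B: 7 × 8 × 5 = 280
  C: 4 × 4 × 7 = 112
  D: 10 × 4 × 9 = 360
  E: 6 × 2 × 2 = 24
Highest RPN is 360 → D.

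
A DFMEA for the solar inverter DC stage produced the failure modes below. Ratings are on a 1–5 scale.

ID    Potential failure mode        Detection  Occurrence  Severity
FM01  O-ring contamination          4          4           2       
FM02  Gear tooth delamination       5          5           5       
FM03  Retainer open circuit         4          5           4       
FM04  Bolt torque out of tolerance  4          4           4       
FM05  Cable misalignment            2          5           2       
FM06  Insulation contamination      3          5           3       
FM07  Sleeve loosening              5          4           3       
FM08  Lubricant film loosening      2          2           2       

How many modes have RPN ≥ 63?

RPN = Severity × Occurrence × Detection:
  FM01: 2 × 4 × 4 = 32
  FM02: 5 × 5 × 5 = 125
  FM03: 4 × 5 × 4 = 80
  FM04: 4 × 4 × 4 = 64
  FM05: 2 × 5 × 2 = 20
  FM06: 3 × 5 × 3 = 45
  FM07: 3 × 4 × 5 = 60
  FM08: 2 × 2 × 2 = 8
Modes with RPN ≥ 63: FM02 (125), FM03 (80), FM04 (64) → 3.

3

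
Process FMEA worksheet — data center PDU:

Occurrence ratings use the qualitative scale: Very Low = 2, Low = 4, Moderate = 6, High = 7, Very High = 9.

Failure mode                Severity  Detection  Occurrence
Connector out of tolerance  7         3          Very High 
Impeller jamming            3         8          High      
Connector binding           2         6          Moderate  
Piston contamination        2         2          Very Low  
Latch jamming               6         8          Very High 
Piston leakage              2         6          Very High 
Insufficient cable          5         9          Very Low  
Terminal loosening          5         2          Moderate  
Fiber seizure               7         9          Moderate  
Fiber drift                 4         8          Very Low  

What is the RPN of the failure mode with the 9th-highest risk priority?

60

RPN = Severity × Occurrence × Detection:
  Connector out of tolerance: 7 × 9 × 3 = 189
  Impeller jamming: 3 × 7 × 8 = 168
  Connector binding: 2 × 6 × 6 = 72
  Piston contamination: 2 × 2 × 2 = 8
  Latch jamming: 6 × 9 × 8 = 432
  Piston leakage: 2 × 9 × 6 = 108
  Insufficient cable: 5 × 2 × 9 = 90
  Terminal loosening: 5 × 6 × 2 = 60
  Fiber seizure: 7 × 6 × 9 = 378
  Fiber drift: 4 × 2 × 8 = 64
Sorted descending: 432, 378, 189, 168, 108, 90, 72, 64, 60, 8.
The 9th-highest RPN is 60 (Terminal loosening).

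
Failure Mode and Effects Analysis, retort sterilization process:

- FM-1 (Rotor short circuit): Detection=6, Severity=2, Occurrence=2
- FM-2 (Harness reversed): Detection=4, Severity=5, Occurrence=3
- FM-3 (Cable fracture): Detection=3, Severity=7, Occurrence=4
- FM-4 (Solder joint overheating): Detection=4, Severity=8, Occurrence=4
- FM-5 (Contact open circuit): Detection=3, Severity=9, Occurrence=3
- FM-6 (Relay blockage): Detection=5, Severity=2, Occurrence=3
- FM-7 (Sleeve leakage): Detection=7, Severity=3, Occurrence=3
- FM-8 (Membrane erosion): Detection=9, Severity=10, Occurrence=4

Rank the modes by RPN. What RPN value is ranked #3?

84

RPN = Severity × Occurrence × Detection:
  FM-1: 2 × 2 × 6 = 24
  FM-2: 5 × 3 × 4 = 60
  FM-3: 7 × 4 × 3 = 84
  FM-4: 8 × 4 × 4 = 128
  FM-5: 9 × 3 × 3 = 81
  FM-6: 2 × 3 × 5 = 30
  FM-7: 3 × 3 × 7 = 63
  FM-8: 10 × 4 × 9 = 360
Sorted descending: 360, 128, 84, 81, 63, 60, 30, 24.
The third-highest RPN is 84 (FM-3).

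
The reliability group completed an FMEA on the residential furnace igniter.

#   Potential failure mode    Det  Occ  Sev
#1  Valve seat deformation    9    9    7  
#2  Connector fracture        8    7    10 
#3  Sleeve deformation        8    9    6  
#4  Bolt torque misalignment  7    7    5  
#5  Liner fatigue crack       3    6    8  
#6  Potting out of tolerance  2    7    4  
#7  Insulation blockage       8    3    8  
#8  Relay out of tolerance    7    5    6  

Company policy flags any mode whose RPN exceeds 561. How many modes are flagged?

1

RPN = Severity × Occurrence × Detection:
  #1: 7 × 9 × 9 = 567
  #2: 10 × 7 × 8 = 560
  #3: 6 × 9 × 8 = 432
  #4: 5 × 7 × 7 = 245
  #5: 8 × 6 × 3 = 144
  #6: 4 × 7 × 2 = 56
  #7: 8 × 3 × 8 = 192
  #8: 6 × 5 × 7 = 210
Modes with RPN > 561: #1 (567) → 1.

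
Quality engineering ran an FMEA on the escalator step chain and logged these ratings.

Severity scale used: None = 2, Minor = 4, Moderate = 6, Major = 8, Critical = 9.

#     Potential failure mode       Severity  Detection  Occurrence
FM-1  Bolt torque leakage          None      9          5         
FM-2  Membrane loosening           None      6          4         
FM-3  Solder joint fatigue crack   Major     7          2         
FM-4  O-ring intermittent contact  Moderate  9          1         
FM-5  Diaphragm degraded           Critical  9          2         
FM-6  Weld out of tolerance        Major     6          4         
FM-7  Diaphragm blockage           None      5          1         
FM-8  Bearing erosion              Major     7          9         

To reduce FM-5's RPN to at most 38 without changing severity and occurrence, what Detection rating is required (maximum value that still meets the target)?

2

FM-5: S=9, O=2, D=9 → current RPN = 162.
Fixed product = 18. Need 18 × D ≤ 38, so D ≤ 38/18 = 2.11.
Maximum integer Detection rating = 2 (gives RPN 36; D=3 would give 54 > 38).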